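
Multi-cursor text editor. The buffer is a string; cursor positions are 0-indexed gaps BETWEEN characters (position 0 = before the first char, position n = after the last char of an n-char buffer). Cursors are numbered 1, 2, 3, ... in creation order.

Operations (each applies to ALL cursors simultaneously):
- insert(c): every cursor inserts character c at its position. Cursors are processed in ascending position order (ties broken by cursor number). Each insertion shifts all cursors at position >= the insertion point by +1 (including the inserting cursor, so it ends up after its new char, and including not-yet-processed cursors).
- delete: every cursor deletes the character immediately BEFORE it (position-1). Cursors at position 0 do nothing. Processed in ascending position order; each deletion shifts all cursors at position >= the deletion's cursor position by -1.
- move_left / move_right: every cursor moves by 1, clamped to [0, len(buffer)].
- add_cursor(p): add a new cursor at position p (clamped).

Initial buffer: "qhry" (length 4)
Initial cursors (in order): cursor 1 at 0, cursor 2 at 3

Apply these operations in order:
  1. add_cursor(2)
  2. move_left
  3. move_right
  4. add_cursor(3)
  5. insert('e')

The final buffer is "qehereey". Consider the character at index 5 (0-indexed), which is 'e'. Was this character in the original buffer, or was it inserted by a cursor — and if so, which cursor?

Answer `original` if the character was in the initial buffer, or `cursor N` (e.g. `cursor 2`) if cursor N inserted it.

After op 1 (add_cursor(2)): buffer="qhry" (len 4), cursors c1@0 c3@2 c2@3, authorship ....
After op 2 (move_left): buffer="qhry" (len 4), cursors c1@0 c3@1 c2@2, authorship ....
After op 3 (move_right): buffer="qhry" (len 4), cursors c1@1 c3@2 c2@3, authorship ....
After op 4 (add_cursor(3)): buffer="qhry" (len 4), cursors c1@1 c3@2 c2@3 c4@3, authorship ....
After op 5 (insert('e')): buffer="qehereey" (len 8), cursors c1@2 c3@4 c2@7 c4@7, authorship .1.3.24.
Authorship (.=original, N=cursor N): . 1 . 3 . 2 4 .
Index 5: author = 2

Answer: cursor 2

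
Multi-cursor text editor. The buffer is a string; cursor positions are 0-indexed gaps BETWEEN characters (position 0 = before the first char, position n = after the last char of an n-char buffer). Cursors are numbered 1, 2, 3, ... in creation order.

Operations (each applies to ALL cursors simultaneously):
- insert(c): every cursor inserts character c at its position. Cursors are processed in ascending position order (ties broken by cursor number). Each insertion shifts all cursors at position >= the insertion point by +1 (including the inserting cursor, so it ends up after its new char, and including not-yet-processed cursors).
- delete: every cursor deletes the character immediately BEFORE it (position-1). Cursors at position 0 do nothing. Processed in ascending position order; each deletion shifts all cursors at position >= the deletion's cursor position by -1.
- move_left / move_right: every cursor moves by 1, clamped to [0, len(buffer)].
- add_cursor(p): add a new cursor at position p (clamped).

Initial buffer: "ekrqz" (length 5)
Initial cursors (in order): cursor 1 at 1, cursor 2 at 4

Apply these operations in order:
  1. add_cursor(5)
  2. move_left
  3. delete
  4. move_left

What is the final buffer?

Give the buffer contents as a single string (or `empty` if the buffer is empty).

Answer: ekz

Derivation:
After op 1 (add_cursor(5)): buffer="ekrqz" (len 5), cursors c1@1 c2@4 c3@5, authorship .....
After op 2 (move_left): buffer="ekrqz" (len 5), cursors c1@0 c2@3 c3@4, authorship .....
After op 3 (delete): buffer="ekz" (len 3), cursors c1@0 c2@2 c3@2, authorship ...
After op 4 (move_left): buffer="ekz" (len 3), cursors c1@0 c2@1 c3@1, authorship ...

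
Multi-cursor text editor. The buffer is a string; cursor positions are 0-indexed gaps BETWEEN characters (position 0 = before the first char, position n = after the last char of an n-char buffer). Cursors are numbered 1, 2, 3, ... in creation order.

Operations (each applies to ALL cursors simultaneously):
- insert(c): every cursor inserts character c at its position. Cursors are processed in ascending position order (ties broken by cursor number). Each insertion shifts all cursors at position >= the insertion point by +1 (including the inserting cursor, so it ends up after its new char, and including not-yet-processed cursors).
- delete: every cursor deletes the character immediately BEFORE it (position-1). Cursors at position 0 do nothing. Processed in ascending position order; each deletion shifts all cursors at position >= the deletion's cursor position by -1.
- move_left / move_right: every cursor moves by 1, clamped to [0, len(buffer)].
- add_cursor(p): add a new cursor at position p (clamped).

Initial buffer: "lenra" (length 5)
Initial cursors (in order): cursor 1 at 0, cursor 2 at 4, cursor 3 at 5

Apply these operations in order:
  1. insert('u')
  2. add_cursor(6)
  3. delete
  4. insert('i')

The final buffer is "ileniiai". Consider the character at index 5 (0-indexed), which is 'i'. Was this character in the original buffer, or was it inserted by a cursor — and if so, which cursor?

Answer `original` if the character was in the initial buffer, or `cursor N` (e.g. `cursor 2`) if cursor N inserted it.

After op 1 (insert('u')): buffer="ulenruau" (len 8), cursors c1@1 c2@6 c3@8, authorship 1....2.3
After op 2 (add_cursor(6)): buffer="ulenruau" (len 8), cursors c1@1 c2@6 c4@6 c3@8, authorship 1....2.3
After op 3 (delete): buffer="lena" (len 4), cursors c1@0 c2@3 c4@3 c3@4, authorship ....
After op 4 (insert('i')): buffer="ileniiai" (len 8), cursors c1@1 c2@6 c4@6 c3@8, authorship 1...24.3
Authorship (.=original, N=cursor N): 1 . . . 2 4 . 3
Index 5: author = 4

Answer: cursor 4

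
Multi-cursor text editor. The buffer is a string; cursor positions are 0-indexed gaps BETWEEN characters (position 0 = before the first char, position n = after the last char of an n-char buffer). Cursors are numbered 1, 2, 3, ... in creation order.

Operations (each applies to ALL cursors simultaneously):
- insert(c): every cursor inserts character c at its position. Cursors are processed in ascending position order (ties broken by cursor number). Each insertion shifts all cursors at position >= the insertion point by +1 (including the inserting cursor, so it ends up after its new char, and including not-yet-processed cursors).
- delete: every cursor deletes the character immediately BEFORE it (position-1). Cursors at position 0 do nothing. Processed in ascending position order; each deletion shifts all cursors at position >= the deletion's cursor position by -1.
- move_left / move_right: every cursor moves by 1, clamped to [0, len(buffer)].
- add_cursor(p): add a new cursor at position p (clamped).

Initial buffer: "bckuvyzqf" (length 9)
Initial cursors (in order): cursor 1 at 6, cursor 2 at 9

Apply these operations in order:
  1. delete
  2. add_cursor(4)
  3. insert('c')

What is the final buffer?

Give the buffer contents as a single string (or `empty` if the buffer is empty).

Answer: bckucvczqc

Derivation:
After op 1 (delete): buffer="bckuvzq" (len 7), cursors c1@5 c2@7, authorship .......
After op 2 (add_cursor(4)): buffer="bckuvzq" (len 7), cursors c3@4 c1@5 c2@7, authorship .......
After op 3 (insert('c')): buffer="bckucvczqc" (len 10), cursors c3@5 c1@7 c2@10, authorship ....3.1..2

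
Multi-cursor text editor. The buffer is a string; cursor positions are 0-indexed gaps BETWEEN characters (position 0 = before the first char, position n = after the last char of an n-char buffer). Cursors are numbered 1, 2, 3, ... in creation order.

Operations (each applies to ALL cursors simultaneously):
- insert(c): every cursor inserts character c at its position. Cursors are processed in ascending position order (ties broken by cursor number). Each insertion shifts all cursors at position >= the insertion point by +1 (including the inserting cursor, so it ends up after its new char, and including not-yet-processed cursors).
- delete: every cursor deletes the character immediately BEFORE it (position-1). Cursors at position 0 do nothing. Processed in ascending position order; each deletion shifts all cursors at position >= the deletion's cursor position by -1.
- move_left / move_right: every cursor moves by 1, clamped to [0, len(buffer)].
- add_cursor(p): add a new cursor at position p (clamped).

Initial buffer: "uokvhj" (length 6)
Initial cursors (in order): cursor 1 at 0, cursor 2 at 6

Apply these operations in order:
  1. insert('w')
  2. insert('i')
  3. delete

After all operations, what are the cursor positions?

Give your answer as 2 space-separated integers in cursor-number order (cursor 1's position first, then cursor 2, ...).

Answer: 1 8

Derivation:
After op 1 (insert('w')): buffer="wuokvhjw" (len 8), cursors c1@1 c2@8, authorship 1......2
After op 2 (insert('i')): buffer="wiuokvhjwi" (len 10), cursors c1@2 c2@10, authorship 11......22
After op 3 (delete): buffer="wuokvhjw" (len 8), cursors c1@1 c2@8, authorship 1......2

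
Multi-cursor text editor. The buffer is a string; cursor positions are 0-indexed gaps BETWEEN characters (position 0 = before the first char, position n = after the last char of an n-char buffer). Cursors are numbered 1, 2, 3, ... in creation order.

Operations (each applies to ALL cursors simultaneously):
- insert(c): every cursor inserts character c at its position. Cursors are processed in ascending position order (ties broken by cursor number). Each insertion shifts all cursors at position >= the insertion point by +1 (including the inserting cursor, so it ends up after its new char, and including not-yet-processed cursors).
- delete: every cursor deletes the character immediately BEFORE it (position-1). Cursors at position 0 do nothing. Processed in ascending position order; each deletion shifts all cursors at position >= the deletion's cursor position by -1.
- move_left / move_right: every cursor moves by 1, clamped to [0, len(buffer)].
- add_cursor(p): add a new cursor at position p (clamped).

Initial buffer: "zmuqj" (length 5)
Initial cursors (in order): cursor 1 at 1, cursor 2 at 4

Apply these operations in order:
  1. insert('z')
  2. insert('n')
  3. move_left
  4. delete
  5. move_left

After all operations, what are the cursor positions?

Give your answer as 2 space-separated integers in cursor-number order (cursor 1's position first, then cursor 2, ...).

After op 1 (insert('z')): buffer="zzmuqzj" (len 7), cursors c1@2 c2@6, authorship .1...2.
After op 2 (insert('n')): buffer="zznmuqznj" (len 9), cursors c1@3 c2@8, authorship .11...22.
After op 3 (move_left): buffer="zznmuqznj" (len 9), cursors c1@2 c2@7, authorship .11...22.
After op 4 (delete): buffer="znmuqnj" (len 7), cursors c1@1 c2@5, authorship .1...2.
After op 5 (move_left): buffer="znmuqnj" (len 7), cursors c1@0 c2@4, authorship .1...2.

Answer: 0 4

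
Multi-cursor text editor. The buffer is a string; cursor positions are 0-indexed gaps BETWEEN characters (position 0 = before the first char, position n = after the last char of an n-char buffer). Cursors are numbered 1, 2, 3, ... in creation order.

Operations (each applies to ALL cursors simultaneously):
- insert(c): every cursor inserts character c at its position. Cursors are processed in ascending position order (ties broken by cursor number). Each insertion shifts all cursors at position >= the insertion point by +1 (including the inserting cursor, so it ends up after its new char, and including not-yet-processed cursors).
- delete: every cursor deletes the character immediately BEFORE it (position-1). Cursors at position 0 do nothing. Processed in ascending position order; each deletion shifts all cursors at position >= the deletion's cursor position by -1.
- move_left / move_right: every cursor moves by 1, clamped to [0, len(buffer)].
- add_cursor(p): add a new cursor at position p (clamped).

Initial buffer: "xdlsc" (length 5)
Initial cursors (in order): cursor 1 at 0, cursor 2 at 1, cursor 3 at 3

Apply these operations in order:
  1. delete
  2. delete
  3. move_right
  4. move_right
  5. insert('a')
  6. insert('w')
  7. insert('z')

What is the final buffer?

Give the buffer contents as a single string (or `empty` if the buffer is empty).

After op 1 (delete): buffer="dsc" (len 3), cursors c1@0 c2@0 c3@1, authorship ...
After op 2 (delete): buffer="sc" (len 2), cursors c1@0 c2@0 c3@0, authorship ..
After op 3 (move_right): buffer="sc" (len 2), cursors c1@1 c2@1 c3@1, authorship ..
After op 4 (move_right): buffer="sc" (len 2), cursors c1@2 c2@2 c3@2, authorship ..
After op 5 (insert('a')): buffer="scaaa" (len 5), cursors c1@5 c2@5 c3@5, authorship ..123
After op 6 (insert('w')): buffer="scaaawww" (len 8), cursors c1@8 c2@8 c3@8, authorship ..123123
After op 7 (insert('z')): buffer="scaaawwwzzz" (len 11), cursors c1@11 c2@11 c3@11, authorship ..123123123

Answer: scaaawwwzzz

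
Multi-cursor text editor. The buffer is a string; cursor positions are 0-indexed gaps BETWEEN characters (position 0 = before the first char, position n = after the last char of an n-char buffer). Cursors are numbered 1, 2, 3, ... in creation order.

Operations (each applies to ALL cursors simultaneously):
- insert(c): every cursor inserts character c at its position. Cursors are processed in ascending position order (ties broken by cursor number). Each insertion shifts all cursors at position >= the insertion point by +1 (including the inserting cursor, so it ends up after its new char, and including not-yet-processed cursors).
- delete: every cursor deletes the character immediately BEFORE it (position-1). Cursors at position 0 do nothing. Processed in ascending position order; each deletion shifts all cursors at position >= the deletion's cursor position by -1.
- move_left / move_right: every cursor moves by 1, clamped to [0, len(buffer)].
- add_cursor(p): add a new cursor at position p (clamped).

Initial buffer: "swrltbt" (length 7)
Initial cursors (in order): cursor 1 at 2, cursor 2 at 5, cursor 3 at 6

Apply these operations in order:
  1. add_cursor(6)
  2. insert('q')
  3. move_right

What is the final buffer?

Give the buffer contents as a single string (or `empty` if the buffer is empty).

After op 1 (add_cursor(6)): buffer="swrltbt" (len 7), cursors c1@2 c2@5 c3@6 c4@6, authorship .......
After op 2 (insert('q')): buffer="swqrltqbqqt" (len 11), cursors c1@3 c2@7 c3@10 c4@10, authorship ..1...2.34.
After op 3 (move_right): buffer="swqrltqbqqt" (len 11), cursors c1@4 c2@8 c3@11 c4@11, authorship ..1...2.34.

Answer: swqrltqbqqt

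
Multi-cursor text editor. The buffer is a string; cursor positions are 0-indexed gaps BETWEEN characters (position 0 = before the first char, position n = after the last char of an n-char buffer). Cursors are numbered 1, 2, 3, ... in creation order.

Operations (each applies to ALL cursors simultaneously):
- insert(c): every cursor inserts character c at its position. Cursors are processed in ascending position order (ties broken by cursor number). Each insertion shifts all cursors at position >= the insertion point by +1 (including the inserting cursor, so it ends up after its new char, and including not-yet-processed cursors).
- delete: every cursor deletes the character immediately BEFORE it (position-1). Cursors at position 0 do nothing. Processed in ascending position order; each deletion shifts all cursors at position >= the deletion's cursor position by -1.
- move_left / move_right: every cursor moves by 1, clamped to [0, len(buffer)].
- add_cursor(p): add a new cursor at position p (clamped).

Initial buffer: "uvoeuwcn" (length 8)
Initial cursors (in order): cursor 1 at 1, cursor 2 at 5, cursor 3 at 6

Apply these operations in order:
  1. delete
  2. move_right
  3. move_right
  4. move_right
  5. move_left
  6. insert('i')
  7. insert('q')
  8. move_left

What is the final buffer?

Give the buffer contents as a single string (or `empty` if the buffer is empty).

Answer: voiqeciiqqn

Derivation:
After op 1 (delete): buffer="voecn" (len 5), cursors c1@0 c2@3 c3@3, authorship .....
After op 2 (move_right): buffer="voecn" (len 5), cursors c1@1 c2@4 c3@4, authorship .....
After op 3 (move_right): buffer="voecn" (len 5), cursors c1@2 c2@5 c3@5, authorship .....
After op 4 (move_right): buffer="voecn" (len 5), cursors c1@3 c2@5 c3@5, authorship .....
After op 5 (move_left): buffer="voecn" (len 5), cursors c1@2 c2@4 c3@4, authorship .....
After op 6 (insert('i')): buffer="voieciin" (len 8), cursors c1@3 c2@7 c3@7, authorship ..1..23.
After op 7 (insert('q')): buffer="voiqeciiqqn" (len 11), cursors c1@4 c2@10 c3@10, authorship ..11..2323.
After op 8 (move_left): buffer="voiqeciiqqn" (len 11), cursors c1@3 c2@9 c3@9, authorship ..11..2323.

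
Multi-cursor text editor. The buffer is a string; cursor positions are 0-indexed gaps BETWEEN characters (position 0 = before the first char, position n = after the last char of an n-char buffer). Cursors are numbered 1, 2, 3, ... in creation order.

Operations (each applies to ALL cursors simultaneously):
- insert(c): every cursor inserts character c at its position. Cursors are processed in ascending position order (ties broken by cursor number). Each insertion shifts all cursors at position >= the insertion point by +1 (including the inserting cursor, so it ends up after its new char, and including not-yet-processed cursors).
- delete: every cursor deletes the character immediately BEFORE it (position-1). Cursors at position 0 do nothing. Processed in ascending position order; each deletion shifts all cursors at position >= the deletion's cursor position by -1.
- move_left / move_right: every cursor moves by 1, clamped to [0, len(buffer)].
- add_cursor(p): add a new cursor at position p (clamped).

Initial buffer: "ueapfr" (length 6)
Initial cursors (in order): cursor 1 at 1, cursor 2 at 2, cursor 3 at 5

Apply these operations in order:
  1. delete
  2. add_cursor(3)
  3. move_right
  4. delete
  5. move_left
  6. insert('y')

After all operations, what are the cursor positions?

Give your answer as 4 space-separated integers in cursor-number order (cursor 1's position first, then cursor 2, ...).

Answer: 4 4 4 4

Derivation:
After op 1 (delete): buffer="apr" (len 3), cursors c1@0 c2@0 c3@2, authorship ...
After op 2 (add_cursor(3)): buffer="apr" (len 3), cursors c1@0 c2@0 c3@2 c4@3, authorship ...
After op 3 (move_right): buffer="apr" (len 3), cursors c1@1 c2@1 c3@3 c4@3, authorship ...
After op 4 (delete): buffer="" (len 0), cursors c1@0 c2@0 c3@0 c4@0, authorship 
After op 5 (move_left): buffer="" (len 0), cursors c1@0 c2@0 c3@0 c4@0, authorship 
After op 6 (insert('y')): buffer="yyyy" (len 4), cursors c1@4 c2@4 c3@4 c4@4, authorship 1234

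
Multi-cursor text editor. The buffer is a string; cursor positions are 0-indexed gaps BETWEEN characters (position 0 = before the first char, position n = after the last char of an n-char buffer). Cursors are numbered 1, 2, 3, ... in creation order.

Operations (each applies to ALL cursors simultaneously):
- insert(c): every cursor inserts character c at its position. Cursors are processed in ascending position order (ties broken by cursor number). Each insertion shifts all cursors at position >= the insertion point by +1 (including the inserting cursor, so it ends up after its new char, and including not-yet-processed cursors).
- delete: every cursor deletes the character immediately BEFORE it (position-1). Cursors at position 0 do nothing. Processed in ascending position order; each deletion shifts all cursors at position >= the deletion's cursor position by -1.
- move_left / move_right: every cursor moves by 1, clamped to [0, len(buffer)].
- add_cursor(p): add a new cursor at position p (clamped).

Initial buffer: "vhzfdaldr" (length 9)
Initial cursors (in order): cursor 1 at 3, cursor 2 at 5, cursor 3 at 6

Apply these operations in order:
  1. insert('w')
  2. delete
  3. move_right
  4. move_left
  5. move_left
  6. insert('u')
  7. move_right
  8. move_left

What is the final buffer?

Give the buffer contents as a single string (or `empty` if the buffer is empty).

After op 1 (insert('w')): buffer="vhzwfdwawldr" (len 12), cursors c1@4 c2@7 c3@9, authorship ...1..2.3...
After op 2 (delete): buffer="vhzfdaldr" (len 9), cursors c1@3 c2@5 c3@6, authorship .........
After op 3 (move_right): buffer="vhzfdaldr" (len 9), cursors c1@4 c2@6 c3@7, authorship .........
After op 4 (move_left): buffer="vhzfdaldr" (len 9), cursors c1@3 c2@5 c3@6, authorship .........
After op 5 (move_left): buffer="vhzfdaldr" (len 9), cursors c1@2 c2@4 c3@5, authorship .........
After op 6 (insert('u')): buffer="vhuzfudualdr" (len 12), cursors c1@3 c2@6 c3@8, authorship ..1..2.3....
After op 7 (move_right): buffer="vhuzfudualdr" (len 12), cursors c1@4 c2@7 c3@9, authorship ..1..2.3....
After op 8 (move_left): buffer="vhuzfudualdr" (len 12), cursors c1@3 c2@6 c3@8, authorship ..1..2.3....

Answer: vhuzfudualdr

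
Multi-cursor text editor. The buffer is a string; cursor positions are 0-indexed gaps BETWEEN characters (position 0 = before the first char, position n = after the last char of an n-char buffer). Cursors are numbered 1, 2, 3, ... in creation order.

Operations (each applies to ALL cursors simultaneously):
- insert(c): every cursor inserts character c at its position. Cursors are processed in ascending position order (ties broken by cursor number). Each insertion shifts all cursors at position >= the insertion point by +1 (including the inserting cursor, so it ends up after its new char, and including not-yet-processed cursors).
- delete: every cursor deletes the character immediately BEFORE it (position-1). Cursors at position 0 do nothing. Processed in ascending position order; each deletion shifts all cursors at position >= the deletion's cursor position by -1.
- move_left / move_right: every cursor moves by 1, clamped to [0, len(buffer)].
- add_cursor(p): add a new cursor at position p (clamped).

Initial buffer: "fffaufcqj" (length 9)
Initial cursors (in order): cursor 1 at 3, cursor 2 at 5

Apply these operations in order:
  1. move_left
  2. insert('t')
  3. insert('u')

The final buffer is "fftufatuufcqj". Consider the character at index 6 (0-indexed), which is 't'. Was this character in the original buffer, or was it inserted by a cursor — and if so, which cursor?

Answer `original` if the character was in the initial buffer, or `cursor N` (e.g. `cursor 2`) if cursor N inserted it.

After op 1 (move_left): buffer="fffaufcqj" (len 9), cursors c1@2 c2@4, authorship .........
After op 2 (insert('t')): buffer="fftfatufcqj" (len 11), cursors c1@3 c2@6, authorship ..1..2.....
After op 3 (insert('u')): buffer="fftufatuufcqj" (len 13), cursors c1@4 c2@8, authorship ..11..22.....
Authorship (.=original, N=cursor N): . . 1 1 . . 2 2 . . . . .
Index 6: author = 2

Answer: cursor 2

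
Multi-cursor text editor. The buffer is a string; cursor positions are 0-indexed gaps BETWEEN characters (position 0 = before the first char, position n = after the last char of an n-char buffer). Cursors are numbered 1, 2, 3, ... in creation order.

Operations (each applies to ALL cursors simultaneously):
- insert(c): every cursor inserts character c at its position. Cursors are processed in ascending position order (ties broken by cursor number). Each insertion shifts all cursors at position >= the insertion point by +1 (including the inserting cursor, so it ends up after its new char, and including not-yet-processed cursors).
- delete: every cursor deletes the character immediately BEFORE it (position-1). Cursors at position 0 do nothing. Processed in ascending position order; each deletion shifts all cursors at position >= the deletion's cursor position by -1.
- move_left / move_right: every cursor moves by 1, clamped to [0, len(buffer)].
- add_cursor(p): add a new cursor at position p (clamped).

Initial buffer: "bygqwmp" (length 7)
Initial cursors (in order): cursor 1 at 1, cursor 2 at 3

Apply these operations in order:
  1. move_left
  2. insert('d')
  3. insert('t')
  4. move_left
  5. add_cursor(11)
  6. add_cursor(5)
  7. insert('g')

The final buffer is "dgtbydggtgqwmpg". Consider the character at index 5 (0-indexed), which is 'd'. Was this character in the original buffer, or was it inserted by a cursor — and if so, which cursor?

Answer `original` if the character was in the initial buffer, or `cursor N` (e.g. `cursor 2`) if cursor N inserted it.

After op 1 (move_left): buffer="bygqwmp" (len 7), cursors c1@0 c2@2, authorship .......
After op 2 (insert('d')): buffer="dbydgqwmp" (len 9), cursors c1@1 c2@4, authorship 1..2.....
After op 3 (insert('t')): buffer="dtbydtgqwmp" (len 11), cursors c1@2 c2@6, authorship 11..22.....
After op 4 (move_left): buffer="dtbydtgqwmp" (len 11), cursors c1@1 c2@5, authorship 11..22.....
After op 5 (add_cursor(11)): buffer="dtbydtgqwmp" (len 11), cursors c1@1 c2@5 c3@11, authorship 11..22.....
After op 6 (add_cursor(5)): buffer="dtbydtgqwmp" (len 11), cursors c1@1 c2@5 c4@5 c3@11, authorship 11..22.....
After op 7 (insert('g')): buffer="dgtbydggtgqwmpg" (len 15), cursors c1@2 c2@8 c4@8 c3@15, authorship 111..2242.....3
Authorship (.=original, N=cursor N): 1 1 1 . . 2 2 4 2 . . . . . 3
Index 5: author = 2

Answer: cursor 2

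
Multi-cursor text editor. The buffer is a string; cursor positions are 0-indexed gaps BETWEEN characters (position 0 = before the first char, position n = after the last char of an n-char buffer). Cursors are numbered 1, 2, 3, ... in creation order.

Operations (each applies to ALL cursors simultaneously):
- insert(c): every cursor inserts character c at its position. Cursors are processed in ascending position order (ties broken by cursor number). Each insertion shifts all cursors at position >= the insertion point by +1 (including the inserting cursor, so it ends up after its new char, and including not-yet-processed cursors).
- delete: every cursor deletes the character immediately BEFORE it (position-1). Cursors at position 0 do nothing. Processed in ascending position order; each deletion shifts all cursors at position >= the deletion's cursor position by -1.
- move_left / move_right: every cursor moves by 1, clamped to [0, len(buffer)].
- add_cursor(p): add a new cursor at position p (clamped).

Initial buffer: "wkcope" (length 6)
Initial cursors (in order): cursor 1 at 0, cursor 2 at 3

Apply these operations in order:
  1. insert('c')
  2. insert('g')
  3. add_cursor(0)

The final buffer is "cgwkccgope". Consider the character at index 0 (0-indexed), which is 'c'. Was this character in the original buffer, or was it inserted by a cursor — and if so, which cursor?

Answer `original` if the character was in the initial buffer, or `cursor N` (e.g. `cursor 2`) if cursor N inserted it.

Answer: cursor 1

Derivation:
After op 1 (insert('c')): buffer="cwkccope" (len 8), cursors c1@1 c2@5, authorship 1...2...
After op 2 (insert('g')): buffer="cgwkccgope" (len 10), cursors c1@2 c2@7, authorship 11...22...
After op 3 (add_cursor(0)): buffer="cgwkccgope" (len 10), cursors c3@0 c1@2 c2@7, authorship 11...22...
Authorship (.=original, N=cursor N): 1 1 . . . 2 2 . . .
Index 0: author = 1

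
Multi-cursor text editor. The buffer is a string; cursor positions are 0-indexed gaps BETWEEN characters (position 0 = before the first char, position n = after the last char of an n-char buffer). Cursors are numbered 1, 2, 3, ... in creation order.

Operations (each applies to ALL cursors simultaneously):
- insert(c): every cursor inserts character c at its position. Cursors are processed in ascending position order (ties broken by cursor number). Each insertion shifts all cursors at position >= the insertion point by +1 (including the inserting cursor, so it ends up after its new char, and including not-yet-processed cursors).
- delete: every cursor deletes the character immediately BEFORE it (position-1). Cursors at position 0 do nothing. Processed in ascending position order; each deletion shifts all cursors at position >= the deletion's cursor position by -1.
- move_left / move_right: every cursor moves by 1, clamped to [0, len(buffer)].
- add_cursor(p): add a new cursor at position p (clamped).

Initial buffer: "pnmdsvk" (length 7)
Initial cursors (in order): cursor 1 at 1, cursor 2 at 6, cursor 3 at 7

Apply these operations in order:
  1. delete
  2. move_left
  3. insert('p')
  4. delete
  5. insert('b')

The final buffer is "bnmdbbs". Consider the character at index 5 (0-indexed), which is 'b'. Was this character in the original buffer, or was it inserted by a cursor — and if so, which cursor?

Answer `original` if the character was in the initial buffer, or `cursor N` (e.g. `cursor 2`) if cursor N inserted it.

Answer: cursor 3

Derivation:
After op 1 (delete): buffer="nmds" (len 4), cursors c1@0 c2@4 c3@4, authorship ....
After op 2 (move_left): buffer="nmds" (len 4), cursors c1@0 c2@3 c3@3, authorship ....
After op 3 (insert('p')): buffer="pnmdpps" (len 7), cursors c1@1 c2@6 c3@6, authorship 1...23.
After op 4 (delete): buffer="nmds" (len 4), cursors c1@0 c2@3 c3@3, authorship ....
After op 5 (insert('b')): buffer="bnmdbbs" (len 7), cursors c1@1 c2@6 c3@6, authorship 1...23.
Authorship (.=original, N=cursor N): 1 . . . 2 3 .
Index 5: author = 3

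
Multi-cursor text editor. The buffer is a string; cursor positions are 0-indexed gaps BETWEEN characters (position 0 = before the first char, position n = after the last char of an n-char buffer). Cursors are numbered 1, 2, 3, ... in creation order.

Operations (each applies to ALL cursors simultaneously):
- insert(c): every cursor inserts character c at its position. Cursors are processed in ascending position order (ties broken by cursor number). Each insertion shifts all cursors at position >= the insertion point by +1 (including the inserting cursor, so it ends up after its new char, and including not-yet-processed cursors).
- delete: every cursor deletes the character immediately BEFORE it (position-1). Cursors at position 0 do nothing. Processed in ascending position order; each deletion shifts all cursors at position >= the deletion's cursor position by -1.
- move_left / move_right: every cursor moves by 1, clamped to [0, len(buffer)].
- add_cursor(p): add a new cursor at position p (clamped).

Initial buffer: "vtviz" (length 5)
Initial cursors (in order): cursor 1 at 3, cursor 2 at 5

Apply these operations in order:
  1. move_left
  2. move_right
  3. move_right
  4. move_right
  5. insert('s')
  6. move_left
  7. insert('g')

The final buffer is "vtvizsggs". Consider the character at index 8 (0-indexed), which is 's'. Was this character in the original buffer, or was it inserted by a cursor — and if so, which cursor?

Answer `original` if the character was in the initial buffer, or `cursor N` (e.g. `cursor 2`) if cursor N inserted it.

Answer: cursor 2

Derivation:
After op 1 (move_left): buffer="vtviz" (len 5), cursors c1@2 c2@4, authorship .....
After op 2 (move_right): buffer="vtviz" (len 5), cursors c1@3 c2@5, authorship .....
After op 3 (move_right): buffer="vtviz" (len 5), cursors c1@4 c2@5, authorship .....
After op 4 (move_right): buffer="vtviz" (len 5), cursors c1@5 c2@5, authorship .....
After op 5 (insert('s')): buffer="vtvizss" (len 7), cursors c1@7 c2@7, authorship .....12
After op 6 (move_left): buffer="vtvizss" (len 7), cursors c1@6 c2@6, authorship .....12
After op 7 (insert('g')): buffer="vtvizsggs" (len 9), cursors c1@8 c2@8, authorship .....1122
Authorship (.=original, N=cursor N): . . . . . 1 1 2 2
Index 8: author = 2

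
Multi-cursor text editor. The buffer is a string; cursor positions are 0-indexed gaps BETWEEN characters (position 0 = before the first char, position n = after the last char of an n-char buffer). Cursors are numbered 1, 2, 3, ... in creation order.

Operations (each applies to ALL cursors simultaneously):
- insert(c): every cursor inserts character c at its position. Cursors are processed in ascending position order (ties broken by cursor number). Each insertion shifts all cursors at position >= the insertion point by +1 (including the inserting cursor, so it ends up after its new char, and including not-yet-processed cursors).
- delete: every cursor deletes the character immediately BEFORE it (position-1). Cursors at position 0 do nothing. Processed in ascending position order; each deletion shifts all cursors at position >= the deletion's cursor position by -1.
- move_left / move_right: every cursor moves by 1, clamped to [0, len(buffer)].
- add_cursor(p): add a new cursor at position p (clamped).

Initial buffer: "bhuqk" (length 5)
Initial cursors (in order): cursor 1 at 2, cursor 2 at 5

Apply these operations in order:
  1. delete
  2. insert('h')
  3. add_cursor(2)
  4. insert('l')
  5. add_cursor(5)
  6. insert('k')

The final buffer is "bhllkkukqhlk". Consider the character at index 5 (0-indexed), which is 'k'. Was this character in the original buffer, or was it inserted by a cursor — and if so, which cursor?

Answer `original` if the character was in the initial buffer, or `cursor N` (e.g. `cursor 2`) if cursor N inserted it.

After op 1 (delete): buffer="buq" (len 3), cursors c1@1 c2@3, authorship ...
After op 2 (insert('h')): buffer="bhuqh" (len 5), cursors c1@2 c2@5, authorship .1..2
After op 3 (add_cursor(2)): buffer="bhuqh" (len 5), cursors c1@2 c3@2 c2@5, authorship .1..2
After op 4 (insert('l')): buffer="bhlluqhl" (len 8), cursors c1@4 c3@4 c2@8, authorship .113..22
After op 5 (add_cursor(5)): buffer="bhlluqhl" (len 8), cursors c1@4 c3@4 c4@5 c2@8, authorship .113..22
After op 6 (insert('k')): buffer="bhllkkukqhlk" (len 12), cursors c1@6 c3@6 c4@8 c2@12, authorship .11313.4.222
Authorship (.=original, N=cursor N): . 1 1 3 1 3 . 4 . 2 2 2
Index 5: author = 3

Answer: cursor 3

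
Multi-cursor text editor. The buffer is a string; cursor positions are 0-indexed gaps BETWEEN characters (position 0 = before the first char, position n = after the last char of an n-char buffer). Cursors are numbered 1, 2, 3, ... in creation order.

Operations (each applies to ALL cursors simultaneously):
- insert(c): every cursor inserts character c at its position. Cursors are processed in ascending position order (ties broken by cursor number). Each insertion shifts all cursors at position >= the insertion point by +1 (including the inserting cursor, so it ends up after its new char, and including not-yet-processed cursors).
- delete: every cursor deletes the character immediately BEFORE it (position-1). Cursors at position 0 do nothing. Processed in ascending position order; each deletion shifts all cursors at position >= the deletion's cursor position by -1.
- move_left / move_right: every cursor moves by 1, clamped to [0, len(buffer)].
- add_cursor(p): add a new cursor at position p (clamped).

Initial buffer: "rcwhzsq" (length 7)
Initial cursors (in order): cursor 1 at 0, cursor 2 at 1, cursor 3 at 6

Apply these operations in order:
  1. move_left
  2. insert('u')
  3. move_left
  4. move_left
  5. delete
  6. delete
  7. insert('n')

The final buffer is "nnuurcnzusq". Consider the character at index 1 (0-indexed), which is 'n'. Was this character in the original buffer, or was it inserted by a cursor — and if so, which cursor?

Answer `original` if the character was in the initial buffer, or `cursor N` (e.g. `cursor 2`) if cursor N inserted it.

After op 1 (move_left): buffer="rcwhzsq" (len 7), cursors c1@0 c2@0 c3@5, authorship .......
After op 2 (insert('u')): buffer="uurcwhzusq" (len 10), cursors c1@2 c2@2 c3@8, authorship 12.....3..
After op 3 (move_left): buffer="uurcwhzusq" (len 10), cursors c1@1 c2@1 c3@7, authorship 12.....3..
After op 4 (move_left): buffer="uurcwhzusq" (len 10), cursors c1@0 c2@0 c3@6, authorship 12.....3..
After op 5 (delete): buffer="uurcwzusq" (len 9), cursors c1@0 c2@0 c3@5, authorship 12....3..
After op 6 (delete): buffer="uurczusq" (len 8), cursors c1@0 c2@0 c3@4, authorship 12...3..
After op 7 (insert('n')): buffer="nnuurcnzusq" (len 11), cursors c1@2 c2@2 c3@7, authorship 1212..3.3..
Authorship (.=original, N=cursor N): 1 2 1 2 . . 3 . 3 . .
Index 1: author = 2

Answer: cursor 2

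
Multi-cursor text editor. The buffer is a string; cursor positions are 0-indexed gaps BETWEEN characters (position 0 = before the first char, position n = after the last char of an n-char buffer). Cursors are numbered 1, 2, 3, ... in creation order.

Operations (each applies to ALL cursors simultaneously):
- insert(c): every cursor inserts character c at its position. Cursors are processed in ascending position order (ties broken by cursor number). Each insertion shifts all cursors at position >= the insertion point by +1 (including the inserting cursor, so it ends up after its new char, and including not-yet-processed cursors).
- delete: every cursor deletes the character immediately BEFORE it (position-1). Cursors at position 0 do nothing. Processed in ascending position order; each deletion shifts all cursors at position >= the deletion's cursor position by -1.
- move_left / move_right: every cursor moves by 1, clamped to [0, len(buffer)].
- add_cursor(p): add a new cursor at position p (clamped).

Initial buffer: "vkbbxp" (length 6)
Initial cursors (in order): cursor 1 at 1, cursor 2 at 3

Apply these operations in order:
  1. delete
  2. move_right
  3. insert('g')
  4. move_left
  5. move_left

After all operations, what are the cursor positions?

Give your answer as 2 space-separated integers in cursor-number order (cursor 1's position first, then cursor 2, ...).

Answer: 0 2

Derivation:
After op 1 (delete): buffer="kbxp" (len 4), cursors c1@0 c2@1, authorship ....
After op 2 (move_right): buffer="kbxp" (len 4), cursors c1@1 c2@2, authorship ....
After op 3 (insert('g')): buffer="kgbgxp" (len 6), cursors c1@2 c2@4, authorship .1.2..
After op 4 (move_left): buffer="kgbgxp" (len 6), cursors c1@1 c2@3, authorship .1.2..
After op 5 (move_left): buffer="kgbgxp" (len 6), cursors c1@0 c2@2, authorship .1.2..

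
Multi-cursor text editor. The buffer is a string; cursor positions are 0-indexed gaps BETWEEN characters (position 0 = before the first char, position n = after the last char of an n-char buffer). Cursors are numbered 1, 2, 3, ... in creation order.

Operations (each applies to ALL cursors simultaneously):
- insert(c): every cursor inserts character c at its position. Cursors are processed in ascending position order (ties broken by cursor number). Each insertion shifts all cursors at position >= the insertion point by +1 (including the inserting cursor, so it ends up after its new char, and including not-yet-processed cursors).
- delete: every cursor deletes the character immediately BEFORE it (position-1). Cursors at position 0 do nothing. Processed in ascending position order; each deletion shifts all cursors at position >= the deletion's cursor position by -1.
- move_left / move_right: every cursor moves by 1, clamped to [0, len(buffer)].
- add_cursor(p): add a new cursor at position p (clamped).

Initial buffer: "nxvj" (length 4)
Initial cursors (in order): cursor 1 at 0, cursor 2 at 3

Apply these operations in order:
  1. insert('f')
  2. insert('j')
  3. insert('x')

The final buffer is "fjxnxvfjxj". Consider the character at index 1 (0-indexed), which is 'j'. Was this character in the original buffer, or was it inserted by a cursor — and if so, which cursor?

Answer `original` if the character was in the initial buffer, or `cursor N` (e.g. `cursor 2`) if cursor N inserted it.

Answer: cursor 1

Derivation:
After op 1 (insert('f')): buffer="fnxvfj" (len 6), cursors c1@1 c2@5, authorship 1...2.
After op 2 (insert('j')): buffer="fjnxvfjj" (len 8), cursors c1@2 c2@7, authorship 11...22.
After op 3 (insert('x')): buffer="fjxnxvfjxj" (len 10), cursors c1@3 c2@9, authorship 111...222.
Authorship (.=original, N=cursor N): 1 1 1 . . . 2 2 2 .
Index 1: author = 1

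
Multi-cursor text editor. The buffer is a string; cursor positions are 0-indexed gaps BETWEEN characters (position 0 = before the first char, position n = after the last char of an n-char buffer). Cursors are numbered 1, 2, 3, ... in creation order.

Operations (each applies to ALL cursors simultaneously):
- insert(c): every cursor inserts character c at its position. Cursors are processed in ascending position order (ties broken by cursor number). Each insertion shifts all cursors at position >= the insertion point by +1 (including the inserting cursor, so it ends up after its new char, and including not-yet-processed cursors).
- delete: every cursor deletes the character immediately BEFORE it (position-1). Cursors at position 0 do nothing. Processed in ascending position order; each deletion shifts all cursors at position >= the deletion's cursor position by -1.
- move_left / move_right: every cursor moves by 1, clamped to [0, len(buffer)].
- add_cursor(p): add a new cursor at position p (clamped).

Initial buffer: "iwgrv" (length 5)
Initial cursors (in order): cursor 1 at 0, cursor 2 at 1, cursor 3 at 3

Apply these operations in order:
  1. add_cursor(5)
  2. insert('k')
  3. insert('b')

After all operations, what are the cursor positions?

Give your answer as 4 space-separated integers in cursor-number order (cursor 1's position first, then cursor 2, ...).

After op 1 (add_cursor(5)): buffer="iwgrv" (len 5), cursors c1@0 c2@1 c3@3 c4@5, authorship .....
After op 2 (insert('k')): buffer="kikwgkrvk" (len 9), cursors c1@1 c2@3 c3@6 c4@9, authorship 1.2..3..4
After op 3 (insert('b')): buffer="kbikbwgkbrvkb" (len 13), cursors c1@2 c2@5 c3@9 c4@13, authorship 11.22..33..44

Answer: 2 5 9 13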